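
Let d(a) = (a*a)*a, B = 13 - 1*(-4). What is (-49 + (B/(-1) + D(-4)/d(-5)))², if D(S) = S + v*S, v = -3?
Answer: 68194564/15625 ≈ 4364.5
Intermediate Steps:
B = 17 (B = 13 + 4 = 17)
d(a) = a³ (d(a) = a²*a = a³)
D(S) = -2*S (D(S) = S - 3*S = -2*S)
(-49 + (B/(-1) + D(-4)/d(-5)))² = (-49 + (17/(-1) + (-2*(-4))/((-5)³)))² = (-49 + (17*(-1) + 8/(-125)))² = (-49 + (-17 + 8*(-1/125)))² = (-49 + (-17 - 8/125))² = (-49 - 2133/125)² = (-8258/125)² = 68194564/15625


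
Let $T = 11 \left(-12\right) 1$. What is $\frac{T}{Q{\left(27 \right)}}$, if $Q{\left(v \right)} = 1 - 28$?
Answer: $\frac{44}{9} \approx 4.8889$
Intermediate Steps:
$Q{\left(v \right)} = -27$ ($Q{\left(v \right)} = 1 - 28 = -27$)
$T = -132$ ($T = \left(-132\right) 1 = -132$)
$\frac{T}{Q{\left(27 \right)}} = - \frac{132}{-27} = \left(-132\right) \left(- \frac{1}{27}\right) = \frac{44}{9}$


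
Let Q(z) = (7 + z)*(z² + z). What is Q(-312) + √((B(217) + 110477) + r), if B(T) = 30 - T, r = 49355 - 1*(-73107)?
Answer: -29594760 + 4*√14547 ≈ -2.9594e+7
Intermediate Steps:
r = 122462 (r = 49355 + 73107 = 122462)
Q(z) = (7 + z)*(z + z²)
Q(-312) + √((B(217) + 110477) + r) = -312*(7 + (-312)² + 8*(-312)) + √(((30 - 1*217) + 110477) + 122462) = -312*(7 + 97344 - 2496) + √(((30 - 217) + 110477) + 122462) = -312*94855 + √((-187 + 110477) + 122462) = -29594760 + √(110290 + 122462) = -29594760 + √232752 = -29594760 + 4*√14547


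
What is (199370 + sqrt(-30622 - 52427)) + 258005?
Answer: 457375 + I*sqrt(83049) ≈ 4.5738e+5 + 288.18*I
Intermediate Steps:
(199370 + sqrt(-30622 - 52427)) + 258005 = (199370 + sqrt(-83049)) + 258005 = (199370 + I*sqrt(83049)) + 258005 = 457375 + I*sqrt(83049)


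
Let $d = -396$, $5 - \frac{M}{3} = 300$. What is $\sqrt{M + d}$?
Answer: $i \sqrt{1281} \approx 35.791 i$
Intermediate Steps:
$M = -885$ ($M = 15 - 900 = -885$)
$\sqrt{M + d} = \sqrt{-885 - 396} = \sqrt{-1281} = i \sqrt{1281}$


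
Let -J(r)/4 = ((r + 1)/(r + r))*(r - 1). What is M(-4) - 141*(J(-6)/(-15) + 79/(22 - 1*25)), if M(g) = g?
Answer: 11456/3 ≈ 3818.7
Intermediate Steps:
J(r) = -2*(1 + r)*(-1 + r)/r (J(r) = -4*(r + 1)/(r + r)*(r - 1) = -4*(1 + r)/((2*r))*(-1 + r) = -4*(1 + r)*(1/(2*r))*(-1 + r) = -4*(1 + r)/(2*r)*(-1 + r) = -2*(1 + r)*(-1 + r)/r)
M(-4) - 141*(J(-6)/(-15) + 79/(22 - 1*25)) = -4 - 141*((-2*(-6) + 2/(-6))/(-15) + 79/(22 - 1*25)) = -4 - 141*((12 + 2*(-⅙))*(-1/15) + 79/(22 - 25)) = -4 - 141*((12 - ⅓)*(-1/15) + 79/(-3)) = -4 - 141*((35/3)*(-1/15) + 79*(-⅓)) = -4 - 141*(-7/9 - 79/3) = -4 - 141*(-244/9) = -4 + 11468/3 = 11456/3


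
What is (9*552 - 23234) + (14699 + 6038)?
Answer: 2471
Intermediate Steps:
(9*552 - 23234) + (14699 + 6038) = (4968 - 23234) + 20737 = -18266 + 20737 = 2471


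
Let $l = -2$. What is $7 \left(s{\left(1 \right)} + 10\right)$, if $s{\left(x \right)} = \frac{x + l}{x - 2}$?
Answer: $77$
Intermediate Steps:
$s{\left(x \right)} = 1$ ($s{\left(x \right)} = \frac{x - 2}{x - 2} = \frac{-2 + x}{-2 + x} = 1$)
$7 \left(s{\left(1 \right)} + 10\right) = 7 \left(1 + 10\right) = 7 \cdot 11 = 77$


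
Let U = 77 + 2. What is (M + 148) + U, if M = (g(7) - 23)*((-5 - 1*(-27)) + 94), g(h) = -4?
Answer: -2905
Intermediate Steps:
U = 79
M = -3132 (M = (-4 - 23)*((-5 - 1*(-27)) + 94) = -27*((-5 + 27) + 94) = -27*(22 + 94) = -27*116 = -3132)
(M + 148) + U = (-3132 + 148) + 79 = -2984 + 79 = -2905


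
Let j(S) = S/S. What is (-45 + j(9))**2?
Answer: 1936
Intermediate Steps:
j(S) = 1
(-45 + j(9))**2 = (-45 + 1)**2 = (-44)**2 = 1936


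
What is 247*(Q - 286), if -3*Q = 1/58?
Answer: -12291955/174 ≈ -70643.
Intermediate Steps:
Q = -1/174 (Q = -⅓/58 = -⅓*1/58 = -1/174 ≈ -0.0057471)
247*(Q - 286) = 247*(-1/174 - 286) = 247*(-49765/174) = -12291955/174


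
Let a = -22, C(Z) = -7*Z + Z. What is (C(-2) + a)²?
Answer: 100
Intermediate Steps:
C(Z) = -6*Z
(C(-2) + a)² = (-6*(-2) - 22)² = (12 - 22)² = (-10)² = 100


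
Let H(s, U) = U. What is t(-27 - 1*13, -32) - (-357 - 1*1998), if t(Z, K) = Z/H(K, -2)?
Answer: 2375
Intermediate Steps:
t(Z, K) = -Z/2 (t(Z, K) = Z/(-2) = Z*(-½) = -Z/2)
t(-27 - 1*13, -32) - (-357 - 1*1998) = -(-27 - 1*13)/2 - (-357 - 1*1998) = -(-27 - 13)/2 - (-357 - 1998) = -½*(-40) - 1*(-2355) = 20 + 2355 = 2375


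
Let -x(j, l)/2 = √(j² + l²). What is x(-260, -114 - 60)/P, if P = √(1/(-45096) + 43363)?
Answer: -8*√539450492048871582/1955497847 ≈ -3.0047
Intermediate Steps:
P = √22046282727078/22548 (P = √(-1/45096 + 43363) = √(1955497847/45096) = √22046282727078/22548 ≈ 208.24)
x(j, l) = -2*√(j² + l²)
x(-260, -114 - 60)/P = (-2*√((-260)² + (-114 - 60)²))/((√22046282727078/22548)) = (-2*√(67600 + (-174)²))*(2*√22046282727078/1955497847) = (-2*√(67600 + 30276))*(2*√22046282727078/1955497847) = (-4*√24469)*(2*√22046282727078/1955497847) = -8*√539450492048871582/1955497847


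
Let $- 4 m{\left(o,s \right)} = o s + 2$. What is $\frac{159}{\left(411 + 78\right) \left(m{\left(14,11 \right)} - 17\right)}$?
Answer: $- \frac{53}{9128} \approx -0.0058063$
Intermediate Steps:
$m{\left(o,s \right)} = - \frac{1}{2} - \frac{o s}{4}$ ($m{\left(o,s \right)} = - \frac{o s + 2}{4} = - \frac{2 + o s}{4} = - \frac{1}{2} - \frac{o s}{4}$)
$\frac{159}{\left(411 + 78\right) \left(m{\left(14,11 \right)} - 17\right)} = \frac{159}{\left(411 + 78\right) \left(\left(- \frac{1}{2} - \frac{7}{2} \cdot 11\right) - 17\right)} = \frac{159}{489 \left(\left(- \frac{1}{2} - \frac{77}{2}\right) - 17\right)} = \frac{159}{489 \left(-39 - 17\right)} = \frac{159}{489 \left(-56\right)} = \frac{159}{-27384} = 159 \left(- \frac{1}{27384}\right) = - \frac{53}{9128}$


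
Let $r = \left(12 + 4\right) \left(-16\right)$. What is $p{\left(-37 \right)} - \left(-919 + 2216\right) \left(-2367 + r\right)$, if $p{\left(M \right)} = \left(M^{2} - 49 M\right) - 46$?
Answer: $3405167$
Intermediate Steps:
$r = -256$ ($r = 16 \left(-16\right) = -256$)
$p{\left(M \right)} = -46 + M^{2} - 49 M$
$p{\left(-37 \right)} - \left(-919 + 2216\right) \left(-2367 + r\right) = \left(-46 + \left(-37\right)^{2} - -1813\right) - \left(-919 + 2216\right) \left(-2367 - 256\right) = \left(-46 + 1369 + 1813\right) - 1297 \left(-2623\right) = 3136 - -3402031 = 3136 + 3402031 = 3405167$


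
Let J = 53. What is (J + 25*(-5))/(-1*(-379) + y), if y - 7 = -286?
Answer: -18/25 ≈ -0.72000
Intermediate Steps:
y = -279 (y = 7 - 286 = -279)
(J + 25*(-5))/(-1*(-379) + y) = (53 + 25*(-5))/(-1*(-379) - 279) = (53 - 125)/(379 - 279) = -72/100 = -72*1/100 = -18/25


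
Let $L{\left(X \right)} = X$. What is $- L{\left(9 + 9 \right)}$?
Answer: $-18$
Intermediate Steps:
$- L{\left(9 + 9 \right)} = - (9 + 9) = \left(-1\right) 18 = -18$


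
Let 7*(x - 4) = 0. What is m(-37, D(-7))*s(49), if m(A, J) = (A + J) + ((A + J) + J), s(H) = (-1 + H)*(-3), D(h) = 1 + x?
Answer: 8496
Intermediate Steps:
x = 4 (x = 4 + (1/7)*0 = 4 + 0 = 4)
D(h) = 5 (D(h) = 1 + 4 = 5)
s(H) = 3 - 3*H
m(A, J) = 2*A + 3*J (m(A, J) = (A + J) + (A + 2*J) = 2*A + 3*J)
m(-37, D(-7))*s(49) = (2*(-37) + 3*5)*(3 - 3*49) = (-74 + 15)*(3 - 147) = -59*(-144) = 8496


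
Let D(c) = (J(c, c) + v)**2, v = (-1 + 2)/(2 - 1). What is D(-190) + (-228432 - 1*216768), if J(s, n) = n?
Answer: -409479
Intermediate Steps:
v = 1 (v = 1/1 = 1*1 = 1)
D(c) = (1 + c)**2 (D(c) = (c + 1)**2 = (1 + c)**2)
D(-190) + (-228432 - 1*216768) = (1 - 190)**2 + (-228432 - 1*216768) = (-189)**2 + (-228432 - 216768) = 35721 - 445200 = -409479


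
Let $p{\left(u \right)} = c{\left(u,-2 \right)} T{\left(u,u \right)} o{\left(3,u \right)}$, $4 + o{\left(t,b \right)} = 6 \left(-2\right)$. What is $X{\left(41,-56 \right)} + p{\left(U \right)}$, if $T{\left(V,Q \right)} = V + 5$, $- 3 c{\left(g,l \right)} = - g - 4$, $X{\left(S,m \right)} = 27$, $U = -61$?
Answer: $-16997$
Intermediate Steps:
$c{\left(g,l \right)} = \frac{4}{3} + \frac{g}{3}$ ($c{\left(g,l \right)} = - \frac{- g - 4}{3} = - \frac{-4 - g}{3} = \frac{4}{3} + \frac{g}{3}$)
$o{\left(t,b \right)} = -16$ ($o{\left(t,b \right)} = -4 + 6 \left(-2\right) = -4 - 12 = -16$)
$T{\left(V,Q \right)} = 5 + V$
$p{\left(u \right)} = - 16 \left(5 + u\right) \left(\frac{4}{3} + \frac{u}{3}\right)$ ($p{\left(u \right)} = \left(\frac{4}{3} + \frac{u}{3}\right) \left(5 + u\right) \left(-16\right) = \left(5 + u\right) \left(\frac{4}{3} + \frac{u}{3}\right) \left(-16\right) = - 16 \left(5 + u\right) \left(\frac{4}{3} + \frac{u}{3}\right)$)
$X{\left(41,-56 \right)} + p{\left(U \right)} = 27 - \frac{16 \left(4 - 61\right) \left(5 - 61\right)}{3} = 27 - \left(-304\right) \left(-56\right) = 27 - 17024 = -16997$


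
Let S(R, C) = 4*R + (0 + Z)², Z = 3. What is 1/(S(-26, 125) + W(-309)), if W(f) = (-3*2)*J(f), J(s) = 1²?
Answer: -1/101 ≈ -0.0099010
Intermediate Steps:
J(s) = 1
W(f) = -6 (W(f) = -3*2*1 = -6*1 = -6)
S(R, C) = 9 + 4*R (S(R, C) = 4*R + (0 + 3)² = 4*R + 3² = 4*R + 9 = 9 + 4*R)
1/(S(-26, 125) + W(-309)) = 1/((9 + 4*(-26)) - 6) = 1/((9 - 104) - 6) = 1/(-95 - 6) = 1/(-101) = -1/101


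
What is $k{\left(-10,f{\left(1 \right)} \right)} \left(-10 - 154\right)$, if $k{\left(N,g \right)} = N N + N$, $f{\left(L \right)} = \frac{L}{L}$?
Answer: $-14760$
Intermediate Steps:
$f{\left(L \right)} = 1$
$k{\left(N,g \right)} = N + N^{2}$ ($k{\left(N,g \right)} = N^{2} + N = N + N^{2}$)
$k{\left(-10,f{\left(1 \right)} \right)} \left(-10 - 154\right) = - 10 \left(1 - 10\right) \left(-10 - 154\right) = \left(-10\right) \left(-9\right) \left(-164\right) = 90 \left(-164\right) = -14760$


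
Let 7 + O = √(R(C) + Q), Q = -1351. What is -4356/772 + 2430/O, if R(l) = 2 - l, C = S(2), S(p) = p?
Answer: -68679/3860 - 243*I*√1351/140 ≈ -17.792 - 63.798*I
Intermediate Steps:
C = 2
O = -7 + I*√1351 (O = -7 + √((2 - 1*2) - 1351) = -7 + √((2 - 2) - 1351) = -7 + √(0 - 1351) = -7 + √(-1351) = -7 + I*√1351 ≈ -7.0 + 36.756*I)
-4356/772 + 2430/O = -4356/772 + 2430/(-7 + I*√1351) = -4356*1/772 + 2430/(-7 + I*√1351) = -1089/193 + 2430/(-7 + I*√1351)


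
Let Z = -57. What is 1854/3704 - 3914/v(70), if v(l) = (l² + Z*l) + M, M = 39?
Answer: -6369005/1757548 ≈ -3.6238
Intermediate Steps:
v(l) = 39 + l² - 57*l (v(l) = (l² - 57*l) + 39 = 39 + l² - 57*l)
1854/3704 - 3914/v(70) = 1854/3704 - 3914/(39 + 70² - 57*70) = 1854*(1/3704) - 3914/(39 + 4900 - 3990) = 927/1852 - 3914/949 = -6369005/1757548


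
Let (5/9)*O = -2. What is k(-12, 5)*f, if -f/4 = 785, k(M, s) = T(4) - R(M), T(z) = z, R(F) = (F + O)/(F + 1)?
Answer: -89176/11 ≈ -8106.9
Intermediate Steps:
O = -18/5 (O = (9/5)*(-2) = -18/5 ≈ -3.6000)
R(F) = (-18/5 + F)/(1 + F) (R(F) = (F - 18/5)/(F + 1) = (-18/5 + F)/(1 + F))
k(M, s) = 4 - (-18/5 + M)/(1 + M)
f = -3140 (f = -4*785 = -3140)
k(-12, 5)*f = ((38 + 15*(-12))/(5*(1 - 12)))*(-3140) = ((1/5)*(38 - 180)/(-11))*(-3140) = ((1/5)*(-1/11)*(-142))*(-3140) = (142/55)*(-3140) = -89176/11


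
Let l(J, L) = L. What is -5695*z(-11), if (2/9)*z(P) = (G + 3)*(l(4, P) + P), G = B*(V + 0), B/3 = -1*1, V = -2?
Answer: 5074245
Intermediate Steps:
B = -3 (B = 3*(-1*1) = 3*(-1) = -3)
G = 6 (G = -3*(-2 + 0) = -3*(-2) = 6)
z(P) = 81*P (z(P) = 9*((6 + 3)*(P + P))/2 = 9*(9*(2*P))/2 = 9*(18*P)/2 = 81*P)
-5695*z(-11) = -461295*(-11) = -5695*(-891) = 5074245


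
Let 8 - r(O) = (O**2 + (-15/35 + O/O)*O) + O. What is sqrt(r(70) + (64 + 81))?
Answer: I*sqrt(4857) ≈ 69.692*I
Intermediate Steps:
r(O) = 8 - O**2 - 11*O/7 (r(O) = 8 - ((O**2 + (-15/35 + O/O)*O) + O) = 8 - ((O**2 + (-15*1/35 + 1)*O) + O) = 8 - ((O**2 + (-3/7 + 1)*O) + O) = 8 - ((O**2 + 4*O/7) + O) = 8 - (O**2 + 11*O/7) = 8 + (-O**2 - 11*O/7) = 8 - O**2 - 11*O/7)
sqrt(r(70) + (64 + 81)) = sqrt((8 - 1*70**2 - 11/7*70) + (64 + 81)) = sqrt((8 - 1*4900 - 110) + 145) = sqrt((8 - 4900 - 110) + 145) = sqrt(-5002 + 145) = sqrt(-4857) = I*sqrt(4857)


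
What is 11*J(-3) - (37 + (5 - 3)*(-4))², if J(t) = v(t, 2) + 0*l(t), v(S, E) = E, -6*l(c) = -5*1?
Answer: -819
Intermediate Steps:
l(c) = ⅚ (l(c) = -(-5)/6 = -⅙*(-5) = ⅚)
J(t) = 2 (J(t) = 2 + 0*(⅚) = 2 + 0 = 2)
11*J(-3) - (37 + (5 - 3)*(-4))² = 11*2 - (37 + (5 - 3)*(-4))² = 22 - (37 + 2*(-4))² = 22 - (37 - 8)² = 22 - 1*29² = 22 - 1*841 = 22 - 841 = -819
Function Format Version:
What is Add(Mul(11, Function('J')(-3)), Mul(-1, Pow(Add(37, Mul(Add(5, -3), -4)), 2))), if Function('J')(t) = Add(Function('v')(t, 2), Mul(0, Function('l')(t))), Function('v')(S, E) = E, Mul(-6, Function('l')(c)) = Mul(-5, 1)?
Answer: -819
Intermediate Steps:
Function('l')(c) = Rational(5, 6) (Function('l')(c) = Mul(Rational(-1, 6), Mul(-5, 1)) = Mul(Rational(-1, 6), -5) = Rational(5, 6))
Function('J')(t) = 2 (Function('J')(t) = Add(2, Mul(0, Rational(5, 6))) = Add(2, 0) = 2)
Add(Mul(11, Function('J')(-3)), Mul(-1, Pow(Add(37, Mul(Add(5, -3), -4)), 2))) = Add(Mul(11, 2), Mul(-1, Pow(Add(37, Mul(Add(5, -3), -4)), 2))) = Add(22, Mul(-1, Pow(Add(37, Mul(2, -4)), 2))) = Add(22, Mul(-1, Pow(Add(37, -8), 2))) = Add(22, Mul(-1, Pow(29, 2))) = Add(22, Mul(-1, 841)) = Add(22, -841) = -819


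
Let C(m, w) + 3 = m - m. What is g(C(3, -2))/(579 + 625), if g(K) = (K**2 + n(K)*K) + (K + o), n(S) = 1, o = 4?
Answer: 1/172 ≈ 0.0058140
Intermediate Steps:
C(m, w) = -3 (C(m, w) = -3 + (m - m) = -3 + 0 = -3)
g(K) = 4 + K**2 + 2*K (g(K) = (K**2 + 1*K) + (K + 4) = (K**2 + K) + (4 + K) = (K + K**2) + (4 + K) = 4 + K**2 + 2*K)
g(C(3, -2))/(579 + 625) = (4 + (-3)**2 + 2*(-3))/(579 + 625) = (4 + 9 - 6)/1204 = 7*(1/1204) = 1/172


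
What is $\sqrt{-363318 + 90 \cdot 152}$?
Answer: $i \sqrt{349638} \approx 591.3 i$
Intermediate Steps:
$\sqrt{-363318 + 90 \cdot 152} = \sqrt{-363318 + 13680} = \sqrt{-349638} = i \sqrt{349638}$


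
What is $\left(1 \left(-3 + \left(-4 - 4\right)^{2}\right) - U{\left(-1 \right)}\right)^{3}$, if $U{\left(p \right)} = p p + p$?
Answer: $226981$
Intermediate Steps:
$U{\left(p \right)} = p + p^{2}$ ($U{\left(p \right)} = p^{2} + p = p + p^{2}$)
$\left(1 \left(-3 + \left(-4 - 4\right)^{2}\right) - U{\left(-1 \right)}\right)^{3} = \left(1 \left(-3 + \left(-4 - 4\right)^{2}\right) - - (1 - 1)\right)^{3} = \left(1 \left(-3 + \left(-8\right)^{2}\right) - \left(-1\right) 0\right)^{3} = \left(1 \left(-3 + 64\right) - 0\right)^{3} = \left(1 \cdot 61 + 0\right)^{3} = \left(61 + 0\right)^{3} = 61^{3} = 226981$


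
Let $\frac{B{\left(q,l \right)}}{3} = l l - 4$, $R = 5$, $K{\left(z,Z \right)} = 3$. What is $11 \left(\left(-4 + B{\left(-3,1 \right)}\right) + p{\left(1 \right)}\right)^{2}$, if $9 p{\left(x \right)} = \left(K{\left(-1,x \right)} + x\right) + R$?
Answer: $1584$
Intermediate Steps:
$B{\left(q,l \right)} = -12 + 3 l^{2}$ ($B{\left(q,l \right)} = 3 \left(l l - 4\right) = 3 \left(l^{2} - 4\right) = 3 \left(-4 + l^{2}\right) = -12 + 3 l^{2}$)
$p{\left(x \right)} = \frac{8}{9} + \frac{x}{9}$ ($p{\left(x \right)} = \frac{\left(3 + x\right) + 5}{9} = \frac{8 + x}{9} = \frac{8}{9} + \frac{x}{9}$)
$11 \left(\left(-4 + B{\left(-3,1 \right)}\right) + p{\left(1 \right)}\right)^{2} = 11 \left(\left(-4 - \left(12 - 3 \cdot 1^{2}\right)\right) + \left(\frac{8}{9} + \frac{1}{9} \cdot 1\right)\right)^{2} = 11 \left(\left(-4 + \left(-12 + 3 \cdot 1\right)\right) + \left(\frac{8}{9} + \frac{1}{9}\right)\right)^{2} = 11 \left(\left(-4 + \left(-12 + 3\right)\right) + 1\right)^{2} = 11 \left(\left(-4 - 9\right) + 1\right)^{2} = 11 \left(-13 + 1\right)^{2} = 11 \left(-12\right)^{2} = 11 \cdot 144 = 1584$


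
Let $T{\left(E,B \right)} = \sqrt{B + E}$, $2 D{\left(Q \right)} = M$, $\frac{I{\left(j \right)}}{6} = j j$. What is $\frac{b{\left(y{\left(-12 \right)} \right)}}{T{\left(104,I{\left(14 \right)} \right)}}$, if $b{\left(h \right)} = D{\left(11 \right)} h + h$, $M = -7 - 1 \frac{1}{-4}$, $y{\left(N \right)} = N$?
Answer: $\frac{57 \sqrt{5}}{160} \approx 0.7966$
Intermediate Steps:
$I{\left(j \right)} = 6 j^{2}$ ($I{\left(j \right)} = 6 j j = 6 j^{2}$)
$M = - \frac{27}{4}$ ($M = -7 - 1 \left(- \frac{1}{4}\right) = -7 - - \frac{1}{4} = -7 + \frac{1}{4} = - \frac{27}{4} \approx -6.75$)
$D{\left(Q \right)} = - \frac{27}{8}$ ($D{\left(Q \right)} = \frac{1}{2} \left(- \frac{27}{4}\right) = - \frac{27}{8}$)
$b{\left(h \right)} = - \frac{19 h}{8}$ ($b{\left(h \right)} = - \frac{27 h}{8} + h = - \frac{19 h}{8}$)
$\frac{b{\left(y{\left(-12 \right)} \right)}}{T{\left(104,I{\left(14 \right)} \right)}} = \frac{\left(- \frac{19}{8}\right) \left(-12\right)}{\sqrt{6 \cdot 14^{2} + 104}} = \frac{57}{2 \sqrt{6 \cdot 196 + 104}} = \frac{57}{2 \sqrt{1176 + 104}} = \frac{57}{2 \sqrt{1280}} = \frac{57}{2 \cdot 16 \sqrt{5}} = \frac{57 \frac{\sqrt{5}}{80}}{2} = \frac{57 \sqrt{5}}{160}$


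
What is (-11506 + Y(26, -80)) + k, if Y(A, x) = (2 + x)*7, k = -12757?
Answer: -24809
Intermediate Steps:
Y(A, x) = 14 + 7*x
(-11506 + Y(26, -80)) + k = (-11506 + (14 + 7*(-80))) - 12757 = (-11506 + (14 - 560)) - 12757 = (-11506 - 546) - 12757 = -12052 - 12757 = -24809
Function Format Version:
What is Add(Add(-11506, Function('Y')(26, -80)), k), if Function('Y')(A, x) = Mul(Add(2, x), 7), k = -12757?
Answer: -24809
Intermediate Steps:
Function('Y')(A, x) = Add(14, Mul(7, x))
Add(Add(-11506, Function('Y')(26, -80)), k) = Add(Add(-11506, Add(14, Mul(7, -80))), -12757) = Add(Add(-11506, Add(14, -560)), -12757) = Add(Add(-11506, -546), -12757) = Add(-12052, -12757) = -24809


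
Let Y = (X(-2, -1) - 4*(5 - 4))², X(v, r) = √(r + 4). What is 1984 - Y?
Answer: 1965 + 8*√3 ≈ 1978.9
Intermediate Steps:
X(v, r) = √(4 + r)
Y = (-4 + √3)² (Y = (√(4 - 1) - 4*(5 - 4))² = (√3 - 4*1)² = (√3 - 4)² = (-4 + √3)² ≈ 5.1436)
1984 - Y = 1984 - (4 - √3)²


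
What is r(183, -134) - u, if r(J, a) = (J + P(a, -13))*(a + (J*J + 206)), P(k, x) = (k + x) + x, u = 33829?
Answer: 738074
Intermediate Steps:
P(k, x) = k + 2*x
r(J, a) = (-26 + J + a)*(206 + a + J²) (r(J, a) = (J + (a + 2*(-13)))*(a + (J*J + 206)) = (J + (a - 26))*(a + (J² + 206)) = (J + (-26 + a))*(a + (206 + J²)) = (-26 + J + a)*(206 + a + J²))
r(183, -134) - u = (-5356 + 183³ + 206*183 + 206*(-134) + 183*(-134) - 134*(-26 - 134) + 183²*(-26 - 134)) - 1*33829 = (-5356 + 6128487 + 37698 - 27604 - 24522 - 134*(-160) + 33489*(-160)) - 33829 = (-5356 + 6128487 + 37698 - 27604 - 24522 + 21440 - 5358240) - 33829 = 771903 - 33829 = 738074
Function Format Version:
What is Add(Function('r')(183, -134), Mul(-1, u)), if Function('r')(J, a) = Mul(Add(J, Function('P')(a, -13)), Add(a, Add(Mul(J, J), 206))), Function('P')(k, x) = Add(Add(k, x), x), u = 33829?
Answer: 738074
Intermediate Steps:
Function('P')(k, x) = Add(k, Mul(2, x))
Function('r')(J, a) = Mul(Add(-26, J, a), Add(206, a, Pow(J, 2))) (Function('r')(J, a) = Mul(Add(J, Add(a, Mul(2, -13))), Add(a, Add(Mul(J, J), 206))) = Mul(Add(J, Add(a, -26)), Add(a, Add(Pow(J, 2), 206))) = Mul(Add(J, Add(-26, a)), Add(a, Add(206, Pow(J, 2)))) = Mul(Add(-26, J, a), Add(206, a, Pow(J, 2))))
Add(Function('r')(183, -134), Mul(-1, u)) = Add(Add(-5356, Pow(183, 3), Mul(206, 183), Mul(206, -134), Mul(183, -134), Mul(-134, Add(-26, -134)), Mul(Pow(183, 2), Add(-26, -134))), Mul(-1, 33829)) = Add(Add(-5356, 6128487, 37698, -27604, -24522, Mul(-134, -160), Mul(33489, -160)), -33829) = Add(Add(-5356, 6128487, 37698, -27604, -24522, 21440, -5358240), -33829) = Add(771903, -33829) = 738074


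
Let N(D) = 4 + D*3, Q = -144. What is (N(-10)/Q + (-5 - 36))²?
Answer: 8637721/5184 ≈ 1666.2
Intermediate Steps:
N(D) = 4 + 3*D
(N(-10)/Q + (-5 - 36))² = ((4 + 3*(-10))/(-144) + (-5 - 36))² = ((4 - 30)*(-1/144) - 41)² = (-26*(-1/144) - 41)² = (13/72 - 41)² = (-2939/72)² = 8637721/5184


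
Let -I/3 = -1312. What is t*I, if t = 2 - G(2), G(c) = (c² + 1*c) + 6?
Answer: -39360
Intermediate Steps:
I = 3936 (I = -3*(-1312) = 3936)
G(c) = 6 + c + c² (G(c) = (c² + c) + 6 = (c + c²) + 6 = 6 + c + c²)
t = -10 (t = 2 - (6 + 2 + 2²) = 2 - (6 + 2 + 4) = 2 - 1*12 = 2 - 12 = -10)
t*I = -10*3936 = -39360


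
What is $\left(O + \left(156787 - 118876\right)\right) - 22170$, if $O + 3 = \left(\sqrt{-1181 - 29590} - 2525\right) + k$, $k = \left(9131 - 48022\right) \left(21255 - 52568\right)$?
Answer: $1217807096 + 3 i \sqrt{3419} \approx 1.2178 \cdot 10^{9} + 175.42 i$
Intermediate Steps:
$k = 1217793883$ ($k = \left(-38891\right) \left(-31313\right) = 1217793883$)
$O = 1217791355 + 3 i \sqrt{3419}$ ($O = -3 + \left(\left(\sqrt{-1181 - 29590} - 2525\right) + 1217793883\right) = -3 + \left(\left(\sqrt{-30771} - 2525\right) + 1217793883\right) = -3 + \left(\left(3 i \sqrt{3419} - 2525\right) + 1217793883\right) = -3 + \left(\left(-2525 + 3 i \sqrt{3419}\right) + 1217793883\right) = -3 + \left(1217791358 + 3 i \sqrt{3419}\right) = 1217791355 + 3 i \sqrt{3419} \approx 1.2178 \cdot 10^{9} + 175.42 i$)
$\left(O + \left(156787 - 118876\right)\right) - 22170 = \left(\left(1217791355 + 3 i \sqrt{3419}\right) + \left(156787 - 118876\right)\right) - 22170 = \left(\left(1217791355 + 3 i \sqrt{3419}\right) + 37911\right) - 22170 = \left(1217829266 + 3 i \sqrt{3419}\right) - 22170 = 1217807096 + 3 i \sqrt{3419}$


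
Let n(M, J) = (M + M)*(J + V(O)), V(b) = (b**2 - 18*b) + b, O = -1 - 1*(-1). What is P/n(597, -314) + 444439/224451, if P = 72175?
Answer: 50142513733/28050090372 ≈ 1.7876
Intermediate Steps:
O = 0 (O = -1 + 1 = 0)
V(b) = b**2 - 17*b
n(M, J) = 2*J*M (n(M, J) = (M + M)*(J + 0*(-17 + 0)) = (2*M)*(J + 0*(-17)) = (2*M)*(J + 0) = (2*M)*J = 2*J*M)
P/n(597, -314) + 444439/224451 = 72175/((2*(-314)*597)) + 444439/224451 = 72175/(-374916) + 444439*(1/224451) = 72175*(-1/374916) + 444439/224451 = -72175/374916 + 444439/224451 = 50142513733/28050090372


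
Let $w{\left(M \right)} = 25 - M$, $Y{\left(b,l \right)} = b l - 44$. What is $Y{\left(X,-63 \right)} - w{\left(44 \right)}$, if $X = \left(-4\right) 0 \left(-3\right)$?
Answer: $-25$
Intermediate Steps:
$X = 0$ ($X = 0 \left(-3\right) = 0$)
$Y{\left(b,l \right)} = -44 + b l$
$Y{\left(X,-63 \right)} - w{\left(44 \right)} = \left(-44 + 0 \left(-63\right)\right) - \left(25 - 44\right) = \left(-44 + 0\right) - \left(25 - 44\right) = -44 - -19 = -44 + 19 = -25$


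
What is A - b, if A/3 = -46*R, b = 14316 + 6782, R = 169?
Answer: -44420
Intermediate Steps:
b = 21098
A = -23322 (A = 3*(-46*169) = 3*(-7774) = -23322)
A - b = -23322 - 1*21098 = -23322 - 21098 = -44420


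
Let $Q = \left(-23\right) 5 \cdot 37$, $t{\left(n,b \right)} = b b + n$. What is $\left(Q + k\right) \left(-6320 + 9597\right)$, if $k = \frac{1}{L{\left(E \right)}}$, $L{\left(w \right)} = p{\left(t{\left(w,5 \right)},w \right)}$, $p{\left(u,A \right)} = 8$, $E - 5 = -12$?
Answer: $- \frac{111545803}{8} \approx -1.3943 \cdot 10^{7}$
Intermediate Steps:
$t{\left(n,b \right)} = n + b^{2}$ ($t{\left(n,b \right)} = b^{2} + n = n + b^{2}$)
$E = -7$ ($E = 5 - 12 = -7$)
$L{\left(w \right)} = 8$
$Q = -4255$ ($Q = \left(-115\right) 37 = -4255$)
$k = \frac{1}{8} \approx 0.125$
$\left(Q + k\right) \left(-6320 + 9597\right) = \left(-4255 + \frac{1}{8}\right) \left(-6320 + 9597\right) = \left(- \frac{34039}{8}\right) 3277 = - \frac{111545803}{8}$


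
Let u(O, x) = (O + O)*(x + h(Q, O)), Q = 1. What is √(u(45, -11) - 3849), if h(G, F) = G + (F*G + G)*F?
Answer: √181551 ≈ 426.09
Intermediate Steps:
h(G, F) = G + F*(G + F*G) (h(G, F) = G + (G + F*G)*F = G + F*(G + F*G))
u(O, x) = 2*O*(1 + O + x + O²) (u(O, x) = (O + O)*(x + 1*(1 + O + O²)) = (2*O)*(x + (1 + O + O²)) = (2*O)*(1 + O + x + O²) = 2*O*(1 + O + x + O²))
√(u(45, -11) - 3849) = √(2*45*(1 + 45 - 11 + 45²) - 3849) = √(2*45*(1 + 45 - 11 + 2025) - 3849) = √(2*45*2060 - 3849) = √(185400 - 3849) = √181551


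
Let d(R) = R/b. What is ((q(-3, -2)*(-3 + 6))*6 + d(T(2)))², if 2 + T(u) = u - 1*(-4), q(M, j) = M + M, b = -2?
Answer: 12100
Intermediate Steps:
q(M, j) = 2*M
T(u) = 2 + u (T(u) = -2 + (u - 1*(-4)) = -2 + (u + 4) = -2 + (4 + u) = 2 + u)
d(R) = -R/2 (d(R) = R/(-2) = R*(-½) = -R/2)
((q(-3, -2)*(-3 + 6))*6 + d(T(2)))² = (((2*(-3))*(-3 + 6))*6 - (2 + 2)/2)² = (-6*3*6 - ½*4)² = (-18*6 - 2)² = (-108 - 2)² = (-110)² = 12100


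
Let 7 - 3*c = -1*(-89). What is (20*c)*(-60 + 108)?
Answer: -26240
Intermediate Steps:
c = -82/3 (c = 7/3 - (-1)*(-89)/3 = 7/3 - ⅓*89 = 7/3 - 89/3 = -82/3 ≈ -27.333)
(20*c)*(-60 + 108) = (20*(-82/3))*(-60 + 108) = -1640/3*48 = -26240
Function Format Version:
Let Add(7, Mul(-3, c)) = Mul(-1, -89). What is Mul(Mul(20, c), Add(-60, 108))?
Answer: -26240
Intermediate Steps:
c = Rational(-82, 3) (c = Add(Rational(7, 3), Mul(Rational(-1, 3), Mul(-1, -89))) = Add(Rational(7, 3), Mul(Rational(-1, 3), 89)) = Add(Rational(7, 3), Rational(-89, 3)) = Rational(-82, 3) ≈ -27.333)
Mul(Mul(20, c), Add(-60, 108)) = Mul(Mul(20, Rational(-82, 3)), Add(-60, 108)) = Mul(Rational(-1640, 3), 48) = -26240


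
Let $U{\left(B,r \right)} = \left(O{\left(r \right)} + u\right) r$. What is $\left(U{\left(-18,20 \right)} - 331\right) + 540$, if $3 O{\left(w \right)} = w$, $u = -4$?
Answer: $\frac{787}{3} \approx 262.33$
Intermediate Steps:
$O{\left(w \right)} = \frac{w}{3}$
$U{\left(B,r \right)} = r \left(-4 + \frac{r}{3}\right)$ ($U{\left(B,r \right)} = \left(\frac{r}{3} - 4\right) r = \left(-4 + \frac{r}{3}\right) r = r \left(-4 + \frac{r}{3}\right)$)
$\left(U{\left(-18,20 \right)} - 331\right) + 540 = \left(\frac{1}{3} \cdot 20 \left(-12 + 20\right) - 331\right) + 540 = \left(\frac{1}{3} \cdot 20 \cdot 8 - 331\right) + 540 = \left(\frac{160}{3} - 331\right) + 540 = - \frac{833}{3} + 540 = \frac{787}{3}$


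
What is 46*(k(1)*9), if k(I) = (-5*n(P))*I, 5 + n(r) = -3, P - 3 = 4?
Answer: 16560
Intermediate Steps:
P = 7 (P = 3 + 4 = 7)
n(r) = -8 (n(r) = -5 - 3 = -8)
k(I) = 40*I (k(I) = (-5*(-8))*I = 40*I)
46*(k(1)*9) = 46*((40*1)*9) = 46*(40*9) = 46*360 = 16560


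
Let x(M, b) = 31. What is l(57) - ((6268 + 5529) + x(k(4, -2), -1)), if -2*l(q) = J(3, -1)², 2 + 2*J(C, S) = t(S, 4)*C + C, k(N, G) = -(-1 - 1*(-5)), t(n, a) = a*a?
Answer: -97025/8 ≈ -12128.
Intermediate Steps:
t(n, a) = a²
k(N, G) = -4 (k(N, G) = -(-1 + 5) = -1*4 = -4)
J(C, S) = -1 + 17*C/2 (J(C, S) = -1 + (4²*C + C)/2 = -1 + (16*C + C)/2 = -1 + (17*C)/2 = -1 + 17*C/2)
l(q) = -2401/8 (l(q) = -(-1 + (17/2)*3)²/2 = -(-1 + 51/2)²/2 = -(49/2)²/2 = -½*2401/4 = -2401/8)
l(57) - ((6268 + 5529) + x(k(4, -2), -1)) = -2401/8 - ((6268 + 5529) + 31) = -2401/8 - (11797 + 31) = -2401/8 - 1*11828 = -2401/8 - 11828 = -97025/8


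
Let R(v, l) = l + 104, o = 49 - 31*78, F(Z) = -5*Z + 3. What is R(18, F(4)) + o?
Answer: -2282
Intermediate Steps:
F(Z) = 3 - 5*Z
o = -2369 (o = 49 - 2418 = -2369)
R(v, l) = 104 + l
R(18, F(4)) + o = (104 + (3 - 5*4)) - 2369 = (104 + (3 - 20)) - 2369 = (104 - 17) - 2369 = 87 - 2369 = -2282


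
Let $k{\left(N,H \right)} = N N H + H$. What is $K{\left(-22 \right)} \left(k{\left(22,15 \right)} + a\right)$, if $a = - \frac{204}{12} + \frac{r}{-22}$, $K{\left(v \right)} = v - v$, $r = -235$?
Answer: $0$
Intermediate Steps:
$K{\left(v \right)} = 0$
$k{\left(N,H \right)} = H + H N^{2}$ ($k{\left(N,H \right)} = N^{2} H + H = H N^{2} + H = H + H N^{2}$)
$a = - \frac{139}{22}$ ($a = - \frac{204}{12} - \frac{235}{-22} = \left(-204\right) \frac{1}{12} - - \frac{235}{22} = -17 + \frac{235}{22} = - \frac{139}{22} \approx -6.3182$)
$K{\left(-22 \right)} \left(k{\left(22,15 \right)} + a\right) = 0 \left(15 \left(1 + 22^{2}\right) - \frac{139}{22}\right) = 0 \left(15 \left(1 + 484\right) - \frac{139}{22}\right) = 0 \left(15 \cdot 485 - \frac{139}{22}\right) = 0 \left(7275 - \frac{139}{22}\right) = 0 \cdot \frac{159911}{22} = 0$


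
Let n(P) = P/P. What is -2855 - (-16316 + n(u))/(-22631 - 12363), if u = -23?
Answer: -99924185/34994 ≈ -2855.5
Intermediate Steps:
n(P) = 1
-2855 - (-16316 + n(u))/(-22631 - 12363) = -2855 - (-16316 + 1)/(-22631 - 12363) = -2855 - (-16315)/(-34994) = -2855 - (-16315)*(-1)/34994 = -2855 - 1*16315/34994 = -2855 - 16315/34994 = -99924185/34994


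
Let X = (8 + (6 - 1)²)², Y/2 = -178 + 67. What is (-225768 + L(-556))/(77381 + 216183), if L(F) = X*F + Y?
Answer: -415737/146782 ≈ -2.8323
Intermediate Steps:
Y = -222 (Y = 2*(-178 + 67) = 2*(-111) = -222)
X = 1089 (X = (8 + 5²)² = (8 + 25)² = 33² = 1089)
L(F) = -222 + 1089*F (L(F) = 1089*F - 222 = -222 + 1089*F)
(-225768 + L(-556))/(77381 + 216183) = (-225768 + (-222 + 1089*(-556)))/(77381 + 216183) = (-225768 + (-222 - 605484))/293564 = (-225768 - 605706)*(1/293564) = -831474*1/293564 = -415737/146782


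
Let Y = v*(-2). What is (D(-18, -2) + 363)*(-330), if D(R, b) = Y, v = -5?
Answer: -123090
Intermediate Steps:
Y = 10 (Y = -5*(-2) = 10)
D(R, b) = 10
(D(-18, -2) + 363)*(-330) = (10 + 363)*(-330) = 373*(-330) = -123090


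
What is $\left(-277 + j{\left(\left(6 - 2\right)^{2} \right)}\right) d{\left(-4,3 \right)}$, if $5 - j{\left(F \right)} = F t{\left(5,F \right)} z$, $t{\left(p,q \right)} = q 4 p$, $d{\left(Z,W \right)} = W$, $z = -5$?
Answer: $75984$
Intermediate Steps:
$t{\left(p,q \right)} = 4 p q$
$j{\left(F \right)} = 5 + 100 F^{2}$ ($j{\left(F \right)} = 5 - F 4 \cdot 5 F \left(-5\right) = 5 - F 20 F \left(-5\right) = 5 - 20 F^{2} \left(-5\right) = 5 - - 100 F^{2} = 5 + 100 F^{2}$)
$\left(-277 + j{\left(\left(6 - 2\right)^{2} \right)}\right) d{\left(-4,3 \right)} = \left(-277 + \left(5 + 100 \left(\left(6 - 2\right)^{2}\right)^{2}\right)\right) 3 = \left(-277 + \left(5 + 100 \left(4^{2}\right)^{2}\right)\right) 3 = \left(-277 + \left(5 + 100 \cdot 16^{2}\right)\right) 3 = \left(-277 + \left(5 + 100 \cdot 256\right)\right) 3 = \left(-277 + \left(5 + 25600\right)\right) 3 = \left(-277 + 25605\right) 3 = 25328 \cdot 3 = 75984$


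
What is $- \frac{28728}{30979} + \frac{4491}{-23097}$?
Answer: $- \frac{267552435}{238507321} \approx -1.1218$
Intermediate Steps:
$- \frac{28728}{30979} + \frac{4491}{-23097} = \left(-28728\right) \frac{1}{30979} + 4491 \left(- \frac{1}{23097}\right) = - \frac{28728}{30979} - \frac{1497}{7699} = - \frac{267552435}{238507321}$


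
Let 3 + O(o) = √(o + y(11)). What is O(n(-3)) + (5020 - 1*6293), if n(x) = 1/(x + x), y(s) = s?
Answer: -1276 + √390/6 ≈ -1272.7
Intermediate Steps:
n(x) = 1/(2*x)
O(o) = -3 + √(11 + o) (O(o) = -3 + √(o + 11) = -3 + √(11 + o))
O(n(-3)) + (5020 - 1*6293) = (-3 + √(11 + (½)/(-3))) + (5020 - 1*6293) = (-3 + √(11 + (½)*(-⅓))) + (5020 - 6293) = (-3 + √(11 - ⅙)) - 1273 = (-3 + √(65/6)) - 1273 = (-3 + √390/6) - 1273 = -1276 + √390/6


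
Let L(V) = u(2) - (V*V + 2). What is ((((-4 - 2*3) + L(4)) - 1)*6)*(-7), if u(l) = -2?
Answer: 1302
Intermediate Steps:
L(V) = -4 - V**2 (L(V) = -2 - (V*V + 2) = -2 - (V**2 + 2) = -2 - (2 + V**2) = -2 + (-2 - V**2) = -4 - V**2)
((((-4 - 2*3) + L(4)) - 1)*6)*(-7) = ((((-4 - 2*3) + (-4 - 1*4**2)) - 1)*6)*(-7) = ((((-4 - 6) + (-4 - 1*16)) - 1)*6)*(-7) = (((-10 + (-4 - 16)) - 1)*6)*(-7) = (((-10 - 20) - 1)*6)*(-7) = ((-30 - 1)*6)*(-7) = -31*6*(-7) = -186*(-7) = 1302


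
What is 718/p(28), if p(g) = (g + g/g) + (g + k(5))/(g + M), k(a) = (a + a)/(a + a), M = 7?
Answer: 12565/522 ≈ 24.071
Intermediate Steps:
k(a) = 1 (k(a) = (2*a)/((2*a)) = (2*a)*(1/(2*a)) = 1)
p(g) = 1 + g + (1 + g)/(7 + g) (p(g) = (g + g/g) + (g + 1)/(g + 7) = (g + 1) + (1 + g)/(7 + g) = (1 + g) + (1 + g)/(7 + g) = 1 + g + (1 + g)/(7 + g))
718/p(28) = 718/(((8 + 28² + 9*28)/(7 + 28))) = 718/(((8 + 784 + 252)/35)) = 718/(((1/35)*1044)) = 718/(1044/35) = 718*(35/1044) = 12565/522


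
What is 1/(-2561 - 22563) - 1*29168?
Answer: -732816833/25124 ≈ -29168.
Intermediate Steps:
1/(-2561 - 22563) - 1*29168 = 1/(-25124) - 29168 = -1/25124 - 29168 = -732816833/25124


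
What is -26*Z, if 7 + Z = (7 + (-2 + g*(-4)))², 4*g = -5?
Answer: -2418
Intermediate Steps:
g = -5/4 (g = (¼)*(-5) = -5/4 ≈ -1.2500)
Z = 93 (Z = -7 + (7 + (-2 - 5/4*(-4)))² = -7 + (7 + (-2 + 5))² = -7 + (7 + 3)² = -7 + 10² = -7 + 100 = 93)
-26*Z = -26*93 = -2418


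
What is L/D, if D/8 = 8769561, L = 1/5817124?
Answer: 1/408108990100512 ≈ 2.4503e-15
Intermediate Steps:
L = 1/5817124 ≈ 1.7191e-7
D = 70156488 (D = 8*8769561 = 70156488)
L/D = (1/5817124)/70156488 = (1/5817124)*(1/70156488) = 1/408108990100512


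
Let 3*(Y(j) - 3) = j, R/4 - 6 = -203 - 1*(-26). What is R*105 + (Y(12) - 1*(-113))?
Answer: -71700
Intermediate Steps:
R = -684 (R = 24 + 4*(-203 - 1*(-26)) = 24 + 4*(-203 + 26) = 24 + 4*(-177) = 24 - 708 = -684)
Y(j) = 3 + j/3
R*105 + (Y(12) - 1*(-113)) = -684*105 + ((3 + (1/3)*12) - 1*(-113)) = -71820 + ((3 + 4) + 113) = -71820 + (7 + 113) = -71820 + 120 = -71700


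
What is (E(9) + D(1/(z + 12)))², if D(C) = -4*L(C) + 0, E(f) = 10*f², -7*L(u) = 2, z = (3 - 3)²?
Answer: 32239684/49 ≈ 6.5795e+5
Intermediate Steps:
z = 0 (z = 0² = 0)
L(u) = -2/7 (L(u) = -⅐*2 = -2/7)
D(C) = 8/7 (D(C) = -4*(-2/7) + 0 = 8/7 + 0 = 8/7)
(E(9) + D(1/(z + 12)))² = (10*9² + 8/7)² = (10*81 + 8/7)² = (810 + 8/7)² = (5678/7)² = 32239684/49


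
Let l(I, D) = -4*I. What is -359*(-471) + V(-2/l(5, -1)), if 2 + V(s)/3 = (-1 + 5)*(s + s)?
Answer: 845427/5 ≈ 1.6909e+5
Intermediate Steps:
V(s) = -6 + 24*s (V(s) = -6 + 3*((-1 + 5)*(s + s)) = -6 + 3*(4*(2*s)) = -6 + 3*(8*s) = -6 + 24*s)
-359*(-471) + V(-2/l(5, -1)) = -359*(-471) + (-6 + 24*(-2/((-4*5)))) = 169089 + (-6 + 24*(-2/(-20))) = 169089 + (-6 + 24*(-2*(-1/20))) = 169089 + (-6 + 24*(⅒)) = 169089 + (-6 + 12/5) = 169089 - 18/5 = 845427/5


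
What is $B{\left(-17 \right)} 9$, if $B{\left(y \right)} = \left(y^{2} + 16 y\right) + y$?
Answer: $0$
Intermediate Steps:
$B{\left(y \right)} = y^{2} + 17 y$
$B{\left(-17 \right)} 9 = - 17 \left(17 - 17\right) 9 = \left(-17\right) 0 \cdot 9 = 0 \cdot 9 = 0$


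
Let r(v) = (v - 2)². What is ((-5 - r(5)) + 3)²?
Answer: 121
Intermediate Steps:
r(v) = (-2 + v)²
((-5 - r(5)) + 3)² = ((-5 - (-2 + 5)²) + 3)² = ((-5 - 1*3²) + 3)² = ((-5 - 1*9) + 3)² = ((-5 - 9) + 3)² = (-14 + 3)² = (-11)² = 121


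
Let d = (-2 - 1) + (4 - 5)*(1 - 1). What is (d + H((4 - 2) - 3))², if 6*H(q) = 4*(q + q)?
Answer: 169/9 ≈ 18.778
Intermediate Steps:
H(q) = 4*q/3 (H(q) = (4*(q + q))/6 = (4*(2*q))/6 = (8*q)/6 = 4*q/3)
d = -3 (d = -3 - 1*0 = -3 + 0 = -3)
(d + H((4 - 2) - 3))² = (-3 + 4*((4 - 2) - 3)/3)² = (-3 + 4*(2 - 3)/3)² = (-3 + (4/3)*(-1))² = (-3 - 4/3)² = (-13/3)² = 169/9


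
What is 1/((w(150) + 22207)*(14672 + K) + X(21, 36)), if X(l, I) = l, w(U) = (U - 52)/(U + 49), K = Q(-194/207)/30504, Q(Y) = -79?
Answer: 2023432/659291394346145 ≈ 3.0691e-9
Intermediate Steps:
K = -79/30504 ≈ -0.0025898
w(U) = (-52 + U)/(49 + U)
1/((w(150) + 22207)*(14672 + K) + X(21, 36)) = 1/(((-52 + 150)/(49 + 150) + 22207)*(14672 - 79/30504) + 21) = 1/((98/199 + 22207)*(447554609/30504) + 21) = 1/((4419291/199)*(447554609/30504) + 21) = 1/(659291351854073/2023432 + 21) = 1/(659291394346145/2023432) = 2023432/659291394346145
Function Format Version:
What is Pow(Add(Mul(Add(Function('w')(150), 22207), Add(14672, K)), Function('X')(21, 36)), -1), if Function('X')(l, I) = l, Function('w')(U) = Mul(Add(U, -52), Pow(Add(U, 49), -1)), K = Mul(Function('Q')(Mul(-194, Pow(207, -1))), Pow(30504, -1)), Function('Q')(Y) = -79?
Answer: Rational(2023432, 659291394346145) ≈ 3.0691e-9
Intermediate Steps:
K = Rational(-79, 30504) (K = Mul(-79, Pow(30504, -1)) = Mul(-79, Rational(1, 30504)) = Rational(-79, 30504) ≈ -0.0025898)
Function('w')(U) = Mul(Pow(Add(49, U), -1), Add(-52, U)) (Function('w')(U) = Mul(Add(-52, U), Pow(Add(49, U), -1)) = Mul(Pow(Add(49, U), -1), Add(-52, U)))
Pow(Add(Mul(Add(Function('w')(150), 22207), Add(14672, K)), Function('X')(21, 36)), -1) = Pow(Add(Mul(Add(Mul(Pow(Add(49, 150), -1), Add(-52, 150)), 22207), Add(14672, Rational(-79, 30504))), 21), -1) = Pow(Add(Mul(Add(Mul(Pow(199, -1), 98), 22207), Rational(447554609, 30504)), 21), -1) = Pow(Add(Mul(Add(Mul(Rational(1, 199), 98), 22207), Rational(447554609, 30504)), 21), -1) = Pow(Add(Mul(Add(Rational(98, 199), 22207), Rational(447554609, 30504)), 21), -1) = Pow(Add(Mul(Rational(4419291, 199), Rational(447554609, 30504)), 21), -1) = Pow(Add(Rational(659291351854073, 2023432), 21), -1) = Pow(Rational(659291394346145, 2023432), -1) = Rational(2023432, 659291394346145)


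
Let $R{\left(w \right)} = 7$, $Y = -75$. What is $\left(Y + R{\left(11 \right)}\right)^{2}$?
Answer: $4624$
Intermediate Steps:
$\left(Y + R{\left(11 \right)}\right)^{2} = \left(-75 + 7\right)^{2} = \left(-68\right)^{2} = 4624$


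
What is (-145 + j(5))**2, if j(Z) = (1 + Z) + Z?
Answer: 17956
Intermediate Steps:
j(Z) = 1 + 2*Z
(-145 + j(5))**2 = (-145 + (1 + 2*5))**2 = (-145 + (1 + 10))**2 = (-145 + 11)**2 = (-134)**2 = 17956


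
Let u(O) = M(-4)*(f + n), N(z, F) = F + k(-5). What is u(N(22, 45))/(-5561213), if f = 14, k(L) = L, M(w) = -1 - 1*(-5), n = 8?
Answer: -88/5561213 ≈ -1.5824e-5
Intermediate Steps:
M(w) = 4 (M(w) = -1 + 5 = 4)
N(z, F) = -5 + F (N(z, F) = F - 5 = -5 + F)
u(O) = 88 (u(O) = 4*(14 + 8) = 4*22 = 88)
u(N(22, 45))/(-5561213) = 88/(-5561213) = 88*(-1/5561213) = -88/5561213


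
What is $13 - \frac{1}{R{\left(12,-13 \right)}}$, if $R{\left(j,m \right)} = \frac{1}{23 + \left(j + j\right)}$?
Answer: $-34$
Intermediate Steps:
$R{\left(j,m \right)} = \frac{1}{23 + 2 j}$
$13 - \frac{1}{R{\left(12,-13 \right)}} = 13 - \frac{1}{\frac{1}{23 + 2 \cdot 12}} = 13 - \frac{1}{\frac{1}{23 + 24}} = 13 - \frac{1}{\frac{1}{47}} = 13 - 47 = -34$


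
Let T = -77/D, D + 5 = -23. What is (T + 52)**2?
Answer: 47961/16 ≈ 2997.6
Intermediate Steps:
D = -28 (D = -5 - 23 = -28)
T = 11/4 (T = -77/(-28) = -77*(-1/28) = 11/4 ≈ 2.7500)
(T + 52)**2 = (11/4 + 52)**2 = (219/4)**2 = 47961/16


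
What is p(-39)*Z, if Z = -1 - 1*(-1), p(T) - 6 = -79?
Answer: 0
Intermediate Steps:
p(T) = -73 (p(T) = 6 - 79 = -73)
Z = 0 (Z = -1 + 1 = 0)
p(-39)*Z = -73*0 = 0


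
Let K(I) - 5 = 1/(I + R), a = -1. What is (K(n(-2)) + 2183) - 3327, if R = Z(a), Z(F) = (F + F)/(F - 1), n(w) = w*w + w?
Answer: -3416/3 ≈ -1138.7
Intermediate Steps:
n(w) = w + w**2 (n(w) = w**2 + w = w + w**2)
Z(F) = 2*F/(-1 + F) (Z(F) = (2*F)/(-1 + F) = 2*F/(-1 + F))
R = 1 (R = 2*(-1)/(-1 - 1) = 2*(-1)/(-2) = 2*(-1)*(-1/2) = 1)
K(I) = 5 + 1/(1 + I) (K(I) = 5 + 1/(I + 1) = 5 + 1/(1 + I))
(K(n(-2)) + 2183) - 3327 = ((6 + 5*(-2*(1 - 2)))/(1 - 2*(1 - 2)) + 2183) - 3327 = ((6 + 5*(-2*(-1)))/(1 - 2*(-1)) + 2183) - 3327 = ((6 + 5*2)/(1 + 2) + 2183) - 3327 = ((6 + 10)/3 + 2183) - 3327 = ((1/3)*16 + 2183) - 3327 = (16/3 + 2183) - 3327 = 6565/3 - 3327 = -3416/3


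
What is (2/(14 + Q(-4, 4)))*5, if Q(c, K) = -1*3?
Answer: 10/11 ≈ 0.90909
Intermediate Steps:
Q(c, K) = -3
(2/(14 + Q(-4, 4)))*5 = (2/(14 - 3))*5 = (2/11)*5 = 10/11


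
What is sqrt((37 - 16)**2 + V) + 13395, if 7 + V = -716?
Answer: 13395 + I*sqrt(282) ≈ 13395.0 + 16.793*I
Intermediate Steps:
V = -723 (V = -7 - 716 = -723)
sqrt((37 - 16)**2 + V) + 13395 = sqrt((37 - 16)**2 - 723) + 13395 = sqrt(21**2 - 723) + 13395 = sqrt(441 - 723) + 13395 = sqrt(-282) + 13395 = I*sqrt(282) + 13395 = 13395 + I*sqrt(282)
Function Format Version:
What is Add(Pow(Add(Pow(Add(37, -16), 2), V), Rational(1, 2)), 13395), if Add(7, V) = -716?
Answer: Add(13395, Mul(I, Pow(282, Rational(1, 2)))) ≈ Add(13395., Mul(16.793, I))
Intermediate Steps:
V = -723 (V = Add(-7, -716) = -723)
Add(Pow(Add(Pow(Add(37, -16), 2), V), Rational(1, 2)), 13395) = Add(Pow(Add(Pow(Add(37, -16), 2), -723), Rational(1, 2)), 13395) = Add(Pow(Add(Pow(21, 2), -723), Rational(1, 2)), 13395) = Add(Pow(Add(441, -723), Rational(1, 2)), 13395) = Add(Pow(-282, Rational(1, 2)), 13395) = Add(Mul(I, Pow(282, Rational(1, 2))), 13395) = Add(13395, Mul(I, Pow(282, Rational(1, 2))))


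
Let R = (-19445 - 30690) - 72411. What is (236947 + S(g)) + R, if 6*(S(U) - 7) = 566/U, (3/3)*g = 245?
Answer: 84090163/735 ≈ 1.1441e+5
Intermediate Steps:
g = 245
R = -122546 (R = -50135 - 72411 = -122546)
S(U) = 7 + 283/(3*U) (S(U) = 7 + (566/U)/6 = 7 + 283/(3*U))
(236947 + S(g)) + R = (236947 + (7 + (283/3)/245)) - 122546 = (236947 + (7 + (283/3)*(1/245))) - 122546 = (236947 + (7 + 283/735)) - 122546 = (236947 + 5428/735) - 122546 = 174161473/735 - 122546 = 84090163/735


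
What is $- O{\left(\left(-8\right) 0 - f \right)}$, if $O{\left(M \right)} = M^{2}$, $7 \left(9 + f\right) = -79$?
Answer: $- \frac{20164}{49} \approx -411.51$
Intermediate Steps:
$f = - \frac{142}{7}$ ($f = -9 + \frac{1}{7} \left(-79\right) = -9 - \frac{79}{7} = - \frac{142}{7} \approx -20.286$)
$- O{\left(\left(-8\right) 0 - f \right)} = - \left(\left(-8\right) 0 - - \frac{142}{7}\right)^{2} = - \left(0 + \frac{142}{7}\right)^{2} = - \left(\frac{142}{7}\right)^{2} = \left(-1\right) \frac{20164}{49} = - \frac{20164}{49}$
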